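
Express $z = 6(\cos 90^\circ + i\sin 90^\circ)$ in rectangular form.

a = r cos θ = 6 * 0 = 0
b = r sin θ = 6 * 1 = 6
z = 6i


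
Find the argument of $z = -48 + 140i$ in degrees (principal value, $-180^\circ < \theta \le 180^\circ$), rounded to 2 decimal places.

θ = arctan(b/a) = arctan(140/-48) (quadrant-adjusted) = 108.92°


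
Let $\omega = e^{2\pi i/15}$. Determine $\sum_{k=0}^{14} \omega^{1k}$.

Let ζ = ω^1 = e^(2πi·1/15). Since 15 ∤ 1, ζ ≠ 1.
Sum = Σ_{k=0}^{14} ζ^k = (ζ^15 - 1)/(ζ - 1) = (ω^{1·15} - 1)/(ζ - 1) = (1 - 1)/(ζ - 1) = 0


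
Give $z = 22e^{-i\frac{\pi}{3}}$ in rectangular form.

a = r cos θ = 22 * 1/2 = 11
b = r sin θ = 22 * -sqrt(3)/2 = -11*sqrt(3)
z = 11 - 11*sqrt(3)i


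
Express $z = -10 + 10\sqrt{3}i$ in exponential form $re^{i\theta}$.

r = |z| = sqrt((-10)^2 + (10*sqrt(3))^2) = sqrt(100 + 300) = sqrt(400) = 20
θ = arctan(b/a) = arctan(17.3205/-10) (quadrant-adjusted) = 120° = 2π/3
z = 20e^(i*2π/3)


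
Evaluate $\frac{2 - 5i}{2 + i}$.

Multiply numerator and denominator by conjugate (2 - i):
= (2 - 5i)(2 - i) / (2^2 + 1^2)
= (-1 - 12i) / 5
= -1/5 - (12/5)i


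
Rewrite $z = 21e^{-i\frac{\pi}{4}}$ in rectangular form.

a = r cos θ = 21 * sqrt(2)/2 = 21*sqrt(2)/2
b = r sin θ = 21 * -sqrt(2)/2 = -21*sqrt(2)/2
z = 21*sqrt(2)/2 - (21*sqrt(2)/2)i


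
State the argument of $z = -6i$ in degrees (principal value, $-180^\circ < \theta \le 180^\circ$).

a = 0 and b < 0, so z lies on the negative imaginary axis: θ = -90°


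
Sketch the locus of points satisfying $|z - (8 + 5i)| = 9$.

|z - z0| = r describes a circle centered at z0 with radius r
Here z0 = 8 + 5i and r = 9
Locus: Circle centered at (8, 5) with radius 9


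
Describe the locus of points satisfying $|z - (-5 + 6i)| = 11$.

|z - z0| = r describes a circle centered at z0 with radius r
Here z0 = -5 + 6i and r = 11
Locus: Circle centered at (-5, 6) with radius 11


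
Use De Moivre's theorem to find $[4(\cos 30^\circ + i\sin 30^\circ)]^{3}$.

By De Moivre: z^n = r^n(cos(nθ) + i sin(nθ))
= 4^3(cos(3*30°) + i sin(3*30°))
= 64(cos 90° + i sin 90°)
= 64i


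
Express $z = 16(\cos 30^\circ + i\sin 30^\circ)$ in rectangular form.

a = r cos θ = 16 * sqrt(3)/2 = 8*sqrt(3)
b = r sin θ = 16 * 1/2 = 8
z = 8*sqrt(3) + 8i


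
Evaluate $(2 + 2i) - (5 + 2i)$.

(2 - 5) + (2 - 2)i = -3


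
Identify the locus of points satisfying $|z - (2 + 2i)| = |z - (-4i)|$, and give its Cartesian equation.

|z - z1| = |z - z2| means z is equidistant from z1 and z2,
i.e. the perpendicular bisector of the segment from (2, 2) to (0, -4) (midpoint (1, -1)).
With z = x + yi, square both sides:
(x - 2)^2 + (y - 2)^2 = (x - 0)^2 + (y - (-4))^2
The x^2 and y^2 terms cancel: -4x + (-12)y = 16 - 8 = 8
Simplify: x + 3y = -2
Locus: Perpendicular bisector of the segment from (2, 2) to (0, -4): the line x + 3y = -2


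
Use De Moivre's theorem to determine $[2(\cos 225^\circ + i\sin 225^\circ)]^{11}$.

By De Moivre: z^n = r^n(cos(nθ) + i sin(nθ))
= 2^11(cos(11*225°) + i sin(11*225°))
= 2048(cos 315° + i sin 315°)
= 1024*sqrt(2) - 1024*sqrt(2)i


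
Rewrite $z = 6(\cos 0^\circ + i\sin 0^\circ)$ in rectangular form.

a = r cos θ = 6 * 1 = 6
b = r sin θ = 6 * 0 = 0
z = 6


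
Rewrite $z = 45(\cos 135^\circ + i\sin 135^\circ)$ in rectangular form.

a = r cos θ = 45 * -sqrt(2)/2 = -45*sqrt(2)/2
b = r sin θ = 45 * sqrt(2)/2 = 45*sqrt(2)/2
z = -45*sqrt(2)/2 + (45*sqrt(2)/2)i


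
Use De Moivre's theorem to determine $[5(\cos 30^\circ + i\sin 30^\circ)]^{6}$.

By De Moivre: z^n = r^n(cos(nθ) + i sin(nθ))
= 5^6(cos(6*30°) + i sin(6*30°))
= 15625(cos 180° + i sin 180°)
= -15625


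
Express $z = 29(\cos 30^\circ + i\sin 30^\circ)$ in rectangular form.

a = r cos θ = 29 * sqrt(3)/2 = 29*sqrt(3)/2
b = r sin θ = 29 * 1/2 = 29/2
z = 29*sqrt(3)/2 + (29/2)i


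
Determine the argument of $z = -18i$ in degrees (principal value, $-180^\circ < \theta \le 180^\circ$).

a = 0 and b < 0, so z lies on the negative imaginary axis: θ = -90°


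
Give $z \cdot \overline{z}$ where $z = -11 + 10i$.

z * conjugate(z) = |z|^2 = a^2 + b^2
= (-11)^2 + 10^2 = 221


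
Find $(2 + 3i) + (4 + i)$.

(2 + 4) + (3 + 1)i = 6 + 4i


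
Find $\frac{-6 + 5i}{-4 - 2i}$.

Multiply numerator and denominator by conjugate (-4 + 2i):
= (-6 + 5i)(-4 + 2i) / ((-4)^2 + (-2)^2)
= (14 - 32i) / 20
Divide through by 2: (7 - 16i) / 10
= 7/10 - (8/5)i


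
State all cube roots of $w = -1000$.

|w| = 1000, arg(w) = 180°
Root modulus = 1000^(1/3) = 10
Root arguments: θ_k = (180° + 360°k)/3 for k = 0, 1, ..., 2
Roots: 5 + 5*sqrt(3)i, -10, 5 - 5*sqrt(3)i


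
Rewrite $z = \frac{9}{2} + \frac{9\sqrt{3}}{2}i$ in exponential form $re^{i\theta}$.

r = |z| = sqrt((9/2)^2 + (9*sqrt(3)/2)^2) = sqrt(81/4 + 243/4) = sqrt(81) = 9
θ = arctan(b/a) = arctan(7.7942/4.5) (quadrant-adjusted) = 60° = π/3
z = 9e^(i*π/3)


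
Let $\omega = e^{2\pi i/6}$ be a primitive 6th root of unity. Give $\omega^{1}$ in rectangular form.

ω^1 = e^(2πi·1/6) = e^(i·1π/3)
= cos(1π/3) + i sin(1π/3)
= 1/2 + (sqrt(3)/2)i


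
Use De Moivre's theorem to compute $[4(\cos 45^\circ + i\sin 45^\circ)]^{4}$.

By De Moivre: z^n = r^n(cos(nθ) + i sin(nθ))
= 4^4(cos(4*45°) + i sin(4*45°))
= 256(cos 180° + i sin 180°)
= -256


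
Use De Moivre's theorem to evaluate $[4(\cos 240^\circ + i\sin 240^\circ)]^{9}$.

By De Moivre: z^n = r^n(cos(nθ) + i sin(nθ))
= 4^9(cos(9*240°) + i sin(9*240°))
= 262144(cos 0° + i sin 0°)
= 262144


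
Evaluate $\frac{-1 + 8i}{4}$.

Divisor is real, so divide each part by 4:
= -1/4 + 2i


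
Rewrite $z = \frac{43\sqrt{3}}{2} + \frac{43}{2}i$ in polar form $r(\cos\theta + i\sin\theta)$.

r = |z| = sqrt(a^2 + b^2) = sqrt((43*sqrt(3)/2)^2 + (43/2)^2) = sqrt(5547/4 + 1849/4) = sqrt(1849) = 43
θ = arctan(b/a) = arctan(21.5/37.2391) (quadrant-adjusted) = 30°
z = 43(cos 30° + i sin 30°)


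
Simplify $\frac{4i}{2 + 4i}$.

Multiply numerator and denominator by conjugate (2 - 4i):
= (4i)(2 - 4i) / (2^2 + 4^2)
= (16 + 8i) / 20
Divide through by 4: (4 + 2i) / 5
= 4/5 + (2/5)i


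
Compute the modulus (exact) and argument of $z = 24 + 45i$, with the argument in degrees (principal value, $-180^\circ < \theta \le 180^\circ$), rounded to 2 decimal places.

|z| = sqrt(24^2 + 45^2) = 51
arg(z) = arctan(b/a) = arctan(45/24) (quadrant-adjusted) = 61.93°


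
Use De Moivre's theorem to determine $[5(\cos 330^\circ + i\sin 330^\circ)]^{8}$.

By De Moivre: z^n = r^n(cos(nθ) + i sin(nθ))
= 5^8(cos(8*330°) + i sin(8*330°))
= 390625(cos 120° + i sin 120°)
= -390625/2 + (390625*sqrt(3)/2)i


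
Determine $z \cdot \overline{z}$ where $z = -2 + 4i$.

z * conjugate(z) = |z|^2 = a^2 + b^2
= (-2)^2 + 4^2 = 20


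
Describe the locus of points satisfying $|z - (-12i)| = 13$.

|z - z0| = r describes a circle centered at z0 with radius r
Here z0 = -12i and r = 13
Locus: Circle centered at (0, -12) with radius 13


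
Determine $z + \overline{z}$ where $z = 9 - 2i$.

z + conjugate(z) = (a + bi) + (a - bi) = 2a
= 2 * 9 = 18


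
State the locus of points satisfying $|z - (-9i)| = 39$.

|z - z0| = r describes a circle centered at z0 with radius r
Here z0 = -9i and r = 39
Locus: Circle centered at (0, -9) with radius 39


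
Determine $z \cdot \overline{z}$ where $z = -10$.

z * conjugate(z) = |z|^2 = a^2 + b^2
= (-10)^2 + 0^2 = 100


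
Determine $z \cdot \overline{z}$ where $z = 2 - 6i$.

z * conjugate(z) = |z|^2 = a^2 + b^2
= 2^2 + (-6)^2 = 40


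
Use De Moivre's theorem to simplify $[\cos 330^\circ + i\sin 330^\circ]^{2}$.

By De Moivre: z^n = r^n(cos(nθ) + i sin(nθ))
= 1^2(cos(2*330°) + i sin(2*330°))
= 1(cos 300° + i sin 300°)
= 1/2 - (sqrt(3)/2)i


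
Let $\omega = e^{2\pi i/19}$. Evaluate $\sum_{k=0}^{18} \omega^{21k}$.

Let ζ = ω^21 = e^(2πi·21/19). Since 19 ∤ 21, ζ ≠ 1.
Sum = Σ_{k=0}^{18} ζ^k = (ζ^19 - 1)/(ζ - 1) = (ω^{21·19} - 1)/(ζ - 1) = (1 - 1)/(ζ - 1) = 0


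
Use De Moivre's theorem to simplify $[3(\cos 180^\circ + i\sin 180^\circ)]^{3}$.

By De Moivre: z^n = r^n(cos(nθ) + i sin(nθ))
= 3^3(cos(3*180°) + i sin(3*180°))
= 27(cos 180° + i sin 180°)
= -27


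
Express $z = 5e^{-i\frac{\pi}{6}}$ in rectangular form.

a = r cos θ = 5 * sqrt(3)/2 = 5*sqrt(3)/2
b = r sin θ = 5 * -1/2 = -5/2
z = 5*sqrt(3)/2 - (5/2)i


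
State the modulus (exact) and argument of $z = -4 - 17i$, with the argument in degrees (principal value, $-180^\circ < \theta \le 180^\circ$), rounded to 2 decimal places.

|z| = sqrt((-4)^2 + (-17)^2) = sqrt(305)
arg(z) = arctan(b/a) = arctan(-17/-4) (quadrant-adjusted) = -103.24°


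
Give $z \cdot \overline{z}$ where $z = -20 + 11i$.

z * conjugate(z) = |z|^2 = a^2 + b^2
= (-20)^2 + 11^2 = 521


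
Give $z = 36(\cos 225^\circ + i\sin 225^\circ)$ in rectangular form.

a = r cos θ = 36 * -sqrt(2)/2 = -18*sqrt(2)
b = r sin θ = 36 * -sqrt(2)/2 = -18*sqrt(2)
z = -18*sqrt(2) - 18*sqrt(2)i


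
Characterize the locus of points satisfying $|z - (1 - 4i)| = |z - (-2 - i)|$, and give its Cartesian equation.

|z - z1| = |z - z2| means z is equidistant from z1 and z2,
i.e. the perpendicular bisector of the segment from (1, -4) to (-2, -1) (midpoint (-1/2, -5/2)).
With z = x + yi, square both sides:
(x - 1)^2 + (y - (-4))^2 = (x - (-2))^2 + (y - (-1))^2
The x^2 and y^2 terms cancel: -6x + 6y = 5 - 17 = -12
Simplify: x - y = 2
Locus: Perpendicular bisector of the segment from (1, -4) to (-2, -1): the line x - y = 2


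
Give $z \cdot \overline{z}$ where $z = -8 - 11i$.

z * conjugate(z) = |z|^2 = a^2 + b^2
= (-8)^2 + (-11)^2 = 185


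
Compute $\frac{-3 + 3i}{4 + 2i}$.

Multiply numerator and denominator by conjugate (4 - 2i):
= (-3 + 3i)(4 - 2i) / (4^2 + 2^2)
= (-6 + 18i) / 20
Divide through by 2: (-3 + 9i) / 10
= -3/10 + (9/10)i


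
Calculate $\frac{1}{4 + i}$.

Multiply numerator and denominator by conjugate (4 - i):
= (1)(4 - i) / (4^2 + 1^2)
= (4 - i) / 17
= 4/17 - (1/17)i


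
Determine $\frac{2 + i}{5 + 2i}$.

Multiply numerator and denominator by conjugate (5 - 2i):
= (2 + i)(5 - 2i) / (5^2 + 2^2)
= (12 + i) / 29
= 12/29 + (1/29)i


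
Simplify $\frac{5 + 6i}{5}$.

Divisor is real, so divide each part by 5:
= 1 + (6/5)i


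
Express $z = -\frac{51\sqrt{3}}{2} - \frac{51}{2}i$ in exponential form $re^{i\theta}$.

r = |z| = sqrt((-51*sqrt(3)/2)^2 + (-51/2)^2) = sqrt(7803/4 + 2601/4) = sqrt(2601) = 51
θ = arctan(b/a) = arctan(-25.5/-44.1673) (quadrant-adjusted) = -150° = -5π/6
z = 51e^(-i*5π/6)


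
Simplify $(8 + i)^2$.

(a + bi)^2 = a^2 - b^2 + 2abi
= 8^2 - 1^2 + 2*8*1i
= 63 + 16i


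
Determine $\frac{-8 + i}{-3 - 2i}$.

Multiply numerator and denominator by conjugate (-3 + 2i):
= (-8 + i)(-3 + 2i) / ((-3)^2 + (-2)^2)
= (22 - 19i) / 13
= 22/13 - (19/13)i


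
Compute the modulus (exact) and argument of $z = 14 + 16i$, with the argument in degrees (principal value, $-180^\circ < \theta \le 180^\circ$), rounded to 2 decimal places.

|z| = sqrt(14^2 + 16^2) = sqrt(452)
arg(z) = arctan(b/a) = arctan(16/14) (quadrant-adjusted) = 48.81°


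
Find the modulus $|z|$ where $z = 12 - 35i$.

|z| = sqrt(a^2 + b^2) = sqrt(12^2 + (-35)^2) = sqrt(1369) = 37


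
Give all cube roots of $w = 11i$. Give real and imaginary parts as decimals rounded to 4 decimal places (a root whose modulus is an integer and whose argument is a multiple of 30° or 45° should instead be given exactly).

|w| = 11, arg(w) = 90°
Root modulus = 11^(1/3) ≈ 2.223980
Root arguments: θ_k = (90° + 360°k)/3 for k = 0, 1, ..., 2
Compute each root as (root modulus)(cos θ_k + i sin θ_k) using full-precision intermediates, then round to 4 decimal places.
Roots: 1.9260 + 1.1120i, -1.9260 + 1.1120i, -2.2240i


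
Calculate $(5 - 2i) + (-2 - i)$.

(5 + (-2)) + (-2 + (-1))i = 3 - 3i


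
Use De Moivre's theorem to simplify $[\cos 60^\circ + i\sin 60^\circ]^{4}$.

By De Moivre: z^n = r^n(cos(nθ) + i sin(nθ))
= 1^4(cos(4*60°) + i sin(4*60°))
= 1(cos 240° + i sin 240°)
= -1/2 - (sqrt(3)/2)i


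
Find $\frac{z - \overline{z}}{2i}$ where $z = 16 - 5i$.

z - conjugate(z) = 2bi
(z - conjugate(z))/(2i) = 2bi/(2i) = b = -5


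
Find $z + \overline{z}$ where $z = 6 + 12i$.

z + conjugate(z) = (a + bi) + (a - bi) = 2a
= 2 * 6 = 12


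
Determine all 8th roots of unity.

ω_k = e^(2πik/8) = cos(2πk/8) + i sin(2πk/8) for k = 0, 1, ..., 7
Roots: 1, sqrt(2)/2 + (sqrt(2)/2)i, i, -sqrt(2)/2 + (sqrt(2)/2)i, -1, -sqrt(2)/2 - (sqrt(2)/2)i, -i, sqrt(2)/2 - (sqrt(2)/2)i


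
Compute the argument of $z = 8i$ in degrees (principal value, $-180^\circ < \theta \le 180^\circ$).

a = 0 and b > 0, so z lies on the positive imaginary axis: θ = 90°


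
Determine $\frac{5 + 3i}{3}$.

Divisor is real, so divide each part by 3:
= 5/3 + i


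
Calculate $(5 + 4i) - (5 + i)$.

(5 - 5) + (4 - 1)i = 3i


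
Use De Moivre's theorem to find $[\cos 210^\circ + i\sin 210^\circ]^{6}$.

By De Moivre: z^n = r^n(cos(nθ) + i sin(nθ))
= 1^6(cos(6*210°) + i sin(6*210°))
= 1(cos 180° + i sin 180°)
= -1


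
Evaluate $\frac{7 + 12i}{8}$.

Divisor is real, so divide each part by 8:
= 7/8 + (3/2)i


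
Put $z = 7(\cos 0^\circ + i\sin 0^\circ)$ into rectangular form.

a = r cos θ = 7 * 1 = 7
b = r sin θ = 7 * 0 = 0
z = 7


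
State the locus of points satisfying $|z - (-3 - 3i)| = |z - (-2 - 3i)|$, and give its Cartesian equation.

|z - z1| = |z - z2| means z is equidistant from z1 and z2,
i.e. the perpendicular bisector of the segment from (-3, -3) to (-2, -3) (midpoint (-5/2, -3)).
With z = x + yi, square both sides:
(x - (-3))^2 + (y - (-3))^2 = (x - (-2))^2 + (y - (-3))^2
The x^2 and y^2 terms cancel: 2x + 0y = 13 - 18 = -5
Simplify: x = -5/2
Locus: Perpendicular bisector of the segment from (-3, -3) to (-2, -3): the line x = -5/2


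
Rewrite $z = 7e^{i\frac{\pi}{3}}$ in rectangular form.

a = r cos θ = 7 * 1/2 = 7/2
b = r sin θ = 7 * sqrt(3)/2 = 7*sqrt(3)/2
z = 7/2 + (7*sqrt(3)/2)i


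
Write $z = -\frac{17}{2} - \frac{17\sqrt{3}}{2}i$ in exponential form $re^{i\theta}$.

r = |z| = sqrt((-17/2)^2 + (-17*sqrt(3)/2)^2) = sqrt(289/4 + 867/4) = sqrt(289) = 17
θ = arctan(b/a) = arctan(-14.7224/-8.5) (quadrant-adjusted) = -120° = -2π/3
z = 17e^(-i*2π/3)


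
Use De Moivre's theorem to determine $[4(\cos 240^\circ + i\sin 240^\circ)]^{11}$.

By De Moivre: z^n = r^n(cos(nθ) + i sin(nθ))
= 4^11(cos(11*240°) + i sin(11*240°))
= 4194304(cos 120° + i sin 120°)
= -2097152 + 2097152*sqrt(3)i


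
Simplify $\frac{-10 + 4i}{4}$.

Divisor is real, so divide each part by 4:
= -5/2 + i


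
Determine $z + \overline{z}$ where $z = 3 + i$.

z + conjugate(z) = (a + bi) + (a - bi) = 2a
= 2 * 3 = 6


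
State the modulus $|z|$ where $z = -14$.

|z| = sqrt(a^2 + b^2) = sqrt((-14)^2 + 0^2) = sqrt(196) = 14


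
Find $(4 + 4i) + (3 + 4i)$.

(4 + 3) + (4 + 4)i = 7 + 8i


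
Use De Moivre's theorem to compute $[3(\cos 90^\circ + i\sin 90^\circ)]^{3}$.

By De Moivre: z^n = r^n(cos(nθ) + i sin(nθ))
= 3^3(cos(3*90°) + i sin(3*90°))
= 27(cos 270° + i sin 270°)
= -27i


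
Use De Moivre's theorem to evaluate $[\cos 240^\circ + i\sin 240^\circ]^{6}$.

By De Moivre: z^n = r^n(cos(nθ) + i sin(nθ))
= 1^6(cos(6*240°) + i sin(6*240°))
= 1(cos 0° + i sin 0°)
= 1


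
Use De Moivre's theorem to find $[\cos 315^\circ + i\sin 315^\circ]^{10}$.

By De Moivre: z^n = r^n(cos(nθ) + i sin(nθ))
= 1^10(cos(10*315°) + i sin(10*315°))
= 1(cos 270° + i sin 270°)
= -i


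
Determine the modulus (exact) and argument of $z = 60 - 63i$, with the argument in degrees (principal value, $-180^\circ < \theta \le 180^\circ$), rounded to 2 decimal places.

|z| = sqrt(60^2 + (-63)^2) = 87
arg(z) = arctan(b/a) = arctan(-63/60) (quadrant-adjusted) = -46.40°


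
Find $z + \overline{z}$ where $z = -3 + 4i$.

z + conjugate(z) = (a + bi) + (a - bi) = 2a
= 2 * (-3) = -6


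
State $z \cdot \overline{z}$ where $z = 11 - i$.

z * conjugate(z) = |z|^2 = a^2 + b^2
= 11^2 + (-1)^2 = 122


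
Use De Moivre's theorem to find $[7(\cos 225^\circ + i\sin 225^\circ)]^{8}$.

By De Moivre: z^n = r^n(cos(nθ) + i sin(nθ))
= 7^8(cos(8*225°) + i sin(8*225°))
= 5764801(cos 0° + i sin 0°)
= 5764801


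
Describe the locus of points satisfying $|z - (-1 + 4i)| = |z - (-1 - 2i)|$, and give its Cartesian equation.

|z - z1| = |z - z2| means z is equidistant from z1 and z2,
i.e. the perpendicular bisector of the segment from (-1, 4) to (-1, -2) (midpoint (-1, 1)).
With z = x + yi, square both sides:
(x - (-1))^2 + (y - 4)^2 = (x - (-1))^2 + (y - (-2))^2
The x^2 and y^2 terms cancel: 0x + (-12)y = 5 - 17 = -12
Simplify: y = 1
Locus: Perpendicular bisector of the segment from (-1, 4) to (-1, -2): the line y = 1


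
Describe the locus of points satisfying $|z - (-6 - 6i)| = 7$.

|z - z0| = r describes a circle centered at z0 with radius r
Here z0 = -6 - 6i and r = 7
Locus: Circle centered at (-6, -6) with radius 7


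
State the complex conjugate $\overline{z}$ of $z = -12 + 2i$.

If z = a + bi, then conjugate(z) = a - bi
conjugate(-12 + 2i) = -12 - 2i


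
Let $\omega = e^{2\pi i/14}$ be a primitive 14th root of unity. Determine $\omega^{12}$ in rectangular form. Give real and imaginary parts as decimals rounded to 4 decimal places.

ω^12 = e^(2πi·12/14) = e^(i·12π/7)
= cos(12π/7) + i sin(12π/7)
= 0.6235 - 0.7818i


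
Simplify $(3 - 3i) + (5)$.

(3 + 5) + (-3 + 0)i = 8 - 3i


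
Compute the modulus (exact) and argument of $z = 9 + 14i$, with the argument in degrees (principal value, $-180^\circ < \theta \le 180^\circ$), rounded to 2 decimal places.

|z| = sqrt(9^2 + 14^2) = sqrt(277)
arg(z) = arctan(b/a) = arctan(14/9) (quadrant-adjusted) = 57.26°


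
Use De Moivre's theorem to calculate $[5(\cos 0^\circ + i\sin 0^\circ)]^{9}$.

By De Moivre: z^n = r^n(cos(nθ) + i sin(nθ))
= 5^9(cos(9*0°) + i sin(9*0°))
= 1953125(cos 0° + i sin 0°)
= 1953125


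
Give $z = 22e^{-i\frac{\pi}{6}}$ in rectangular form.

a = r cos θ = 22 * sqrt(3)/2 = 11*sqrt(3)
b = r sin θ = 22 * -1/2 = -11
z = 11*sqrt(3) - 11i


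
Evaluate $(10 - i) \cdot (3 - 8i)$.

(a1*a2 - b1*b2) + (a1*b2 + b1*a2)i
= (30 - 8) + (-80 + (-3))i
= 22 - 83i


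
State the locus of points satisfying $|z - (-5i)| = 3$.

|z - z0| = r describes a circle centered at z0 with radius r
Here z0 = -5i and r = 3
Locus: Circle centered at (0, -5) with radius 3


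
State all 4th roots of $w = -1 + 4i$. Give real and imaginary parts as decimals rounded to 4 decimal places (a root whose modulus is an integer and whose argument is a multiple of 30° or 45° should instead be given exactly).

|w| = sqrt(17) ≈ 4.123106, arg(w) ≈ 104.036243°
Root modulus = sqrt(17)^(1/4) ≈ 1.424971
Root arguments: θ_k = (arg(w) + 360°k)/4 for k = 0, 1, ..., 3
Compute each root as (root modulus)(cos θ_k + i sin θ_k) using full-precision intermediates, then round to 4 decimal places.
Roots: 1.2807 + 0.6249i, -0.6249 + 1.2807i, -1.2807 - 0.6249i, 0.6249 - 1.2807i


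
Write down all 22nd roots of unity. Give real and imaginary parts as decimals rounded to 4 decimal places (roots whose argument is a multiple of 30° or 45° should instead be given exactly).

ω_k = e^(2πik/22) = cos(2πk/22) + i sin(2πk/22) for k = 0, 1, ..., 21
Roots: 1, 0.9595 + 0.2817i, 0.8413 + 0.5406i, 0.6549 + 0.7557i, 0.4154 + 0.9096i, 0.1423 + 0.9898i, -0.1423 + 0.9898i, -0.4154 + 0.9096i, -0.6549 + 0.7557i, -0.8413 + 0.5406i, -0.9595 + 0.2817i, -1, -0.9595 - 0.2817i, -0.8413 - 0.5406i, -0.6549 - 0.7557i, -0.4154 - 0.9096i, -0.1423 - 0.9898i, 0.1423 - 0.9898i, 0.4154 - 0.9096i, 0.6549 - 0.7557i, 0.8413 - 0.5406i, 0.9595 - 0.2817i


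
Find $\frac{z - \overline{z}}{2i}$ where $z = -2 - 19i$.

z - conjugate(z) = 2bi
(z - conjugate(z))/(2i) = 2bi/(2i) = b = -19


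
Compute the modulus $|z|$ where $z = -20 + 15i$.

|z| = sqrt(a^2 + b^2) = sqrt((-20)^2 + 15^2) = sqrt(625) = 25


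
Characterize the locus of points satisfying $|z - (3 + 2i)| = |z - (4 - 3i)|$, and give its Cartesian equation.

|z - z1| = |z - z2| means z is equidistant from z1 and z2,
i.e. the perpendicular bisector of the segment from (3, 2) to (4, -3) (midpoint (7/2, -1/2)).
With z = x + yi, square both sides:
(x - 3)^2 + (y - 2)^2 = (x - 4)^2 + (y - (-3))^2
The x^2 and y^2 terms cancel: 2x + (-10)y = 25 - 13 = 12
Simplify: x - 5y = 6
Locus: Perpendicular bisector of the segment from (3, 2) to (4, -3): the line x - 5y = 6


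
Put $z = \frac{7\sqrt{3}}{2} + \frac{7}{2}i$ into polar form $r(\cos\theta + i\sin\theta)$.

r = |z| = sqrt(a^2 + b^2) = sqrt((7*sqrt(3)/2)^2 + (7/2)^2) = sqrt(147/4 + 49/4) = sqrt(49) = 7
θ = arctan(b/a) = arctan(3.5/6.0622) (quadrant-adjusted) = 30°
z = 7(cos 30° + i sin 30°)


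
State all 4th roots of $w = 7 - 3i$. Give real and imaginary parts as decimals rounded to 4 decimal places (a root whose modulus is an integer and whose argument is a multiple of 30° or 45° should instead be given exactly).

|w| = sqrt(58) ≈ 7.615773, arg(w) ≈ 336.801409°
Root modulus = sqrt(58)^(1/4) ≈ 1.661225
Root arguments: θ_k = (arg(w) + 360°k)/4 for k = 0, 1, ..., 3
Compute each root as (root modulus)(cos θ_k + i sin θ_k) using full-precision intermediates, then round to 4 decimal places.
Roots: 0.1679 + 1.6527i, -1.6527 + 0.1679i, -0.1679 - 1.6527i, 1.6527 - 0.1679i


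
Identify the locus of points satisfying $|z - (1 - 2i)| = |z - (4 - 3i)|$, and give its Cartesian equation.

|z - z1| = |z - z2| means z is equidistant from z1 and z2,
i.e. the perpendicular bisector of the segment from (1, -2) to (4, -3) (midpoint (5/2, -5/2)).
With z = x + yi, square both sides:
(x - 1)^2 + (y - (-2))^2 = (x - 4)^2 + (y - (-3))^2
The x^2 and y^2 terms cancel: 6x + (-2)y = 25 - 5 = 20
Simplify: 3x - y = 10
Locus: Perpendicular bisector of the segment from (1, -2) to (4, -3): the line 3x - y = 10


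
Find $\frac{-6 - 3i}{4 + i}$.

Multiply numerator and denominator by conjugate (4 - i):
= (-6 - 3i)(4 - i) / (4^2 + 1^2)
= (-27 - 6i) / 17
= -27/17 - (6/17)i


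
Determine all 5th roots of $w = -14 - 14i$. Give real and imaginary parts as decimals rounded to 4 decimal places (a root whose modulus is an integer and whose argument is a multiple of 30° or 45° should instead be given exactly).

|w| = sqrt(392) ≈ 19.798990, arg(w) = 225°
Root modulus = sqrt(392)^(1/5) ≈ 1.816890
Root arguments: θ_k = (225° + 360°k)/5 for k = 0, 1, ..., 4
Compute each root as (root modulus)(cos θ_k + i sin θ_k) using full-precision intermediates, then round to 4 decimal places.
Roots: 1.2847 + 1.2847i, -0.8249 + 1.6189i, -1.7945 - 0.2842i, -0.2842 - 1.7945i, 1.6189 - 0.8249i


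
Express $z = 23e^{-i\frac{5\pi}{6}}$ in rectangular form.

a = r cos θ = 23 * -sqrt(3)/2 = -23*sqrt(3)/2
b = r sin θ = 23 * -1/2 = -23/2
z = -23*sqrt(3)/2 - (23/2)i


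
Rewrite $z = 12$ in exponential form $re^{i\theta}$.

r = |z| = sqrt((12)^2 + (0)^2) = sqrt(144 + 0) = sqrt(144) = 12
b = 0 and a > 0, so z lies on the positive real axis: θ = 0
z = 12e^(i*0) = 12


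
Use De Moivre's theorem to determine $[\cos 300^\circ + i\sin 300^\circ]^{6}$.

By De Moivre: z^n = r^n(cos(nθ) + i sin(nθ))
= 1^6(cos(6*300°) + i sin(6*300°))
= 1(cos 0° + i sin 0°)
= 1


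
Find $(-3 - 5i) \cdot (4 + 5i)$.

(a1*a2 - b1*b2) + (a1*b2 + b1*a2)i
= (-12 - (-25)) + (-15 + (-20))i
= 13 - 35i


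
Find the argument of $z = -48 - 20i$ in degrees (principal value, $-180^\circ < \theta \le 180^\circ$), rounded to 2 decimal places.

θ = arctan(b/a) = arctan(-20/-48) (quadrant-adjusted) = -157.38°


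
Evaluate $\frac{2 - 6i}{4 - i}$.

Multiply numerator and denominator by conjugate (4 + i):
= (2 - 6i)(4 + i) / (4^2 + (-1)^2)
= (14 - 22i) / 17
= 14/17 - (22/17)i


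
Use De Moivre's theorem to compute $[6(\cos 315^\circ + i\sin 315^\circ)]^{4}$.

By De Moivre: z^n = r^n(cos(nθ) + i sin(nθ))
= 6^4(cos(4*315°) + i sin(4*315°))
= 1296(cos 180° + i sin 180°)
= -1296


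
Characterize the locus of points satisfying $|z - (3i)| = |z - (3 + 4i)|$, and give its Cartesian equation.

|z - z1| = |z - z2| means z is equidistant from z1 and z2,
i.e. the perpendicular bisector of the segment from (0, 3) to (3, 4) (midpoint (3/2, 7/2)).
With z = x + yi, square both sides:
(x - 0)^2 + (y - 3)^2 = (x - 3)^2 + (y - 4)^2
The x^2 and y^2 terms cancel: 6x + 2y = 25 - 9 = 16
Simplify: 3x + y = 8
Locus: Perpendicular bisector of the segment from (0, 3) to (3, 4): the line 3x + y = 8


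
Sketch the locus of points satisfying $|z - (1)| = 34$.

|z - z0| = r describes a circle centered at z0 with radius r
Here z0 = 1 and r = 34
Locus: Circle centered at (1, 0) with radius 34


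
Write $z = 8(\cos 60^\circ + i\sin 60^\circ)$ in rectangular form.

a = r cos θ = 8 * 1/2 = 4
b = r sin θ = 8 * sqrt(3)/2 = 4*sqrt(3)
z = 4 + 4*sqrt(3)i


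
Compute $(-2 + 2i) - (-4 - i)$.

(-2 - (-4)) + (2 - (-1))i = 2 + 3i


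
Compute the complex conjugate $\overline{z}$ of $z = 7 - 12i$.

If z = a + bi, then conjugate(z) = a - bi
conjugate(7 - 12i) = 7 + 12i


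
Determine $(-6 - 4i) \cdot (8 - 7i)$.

(a1*a2 - b1*b2) + (a1*b2 + b1*a2)i
= (-48 - 28) + (42 + (-32))i
= -76 + 10i


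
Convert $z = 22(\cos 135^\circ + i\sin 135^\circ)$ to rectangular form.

a = r cos θ = 22 * -sqrt(2)/2 = -11*sqrt(2)
b = r sin θ = 22 * sqrt(2)/2 = 11*sqrt(2)
z = -11*sqrt(2) + 11*sqrt(2)i


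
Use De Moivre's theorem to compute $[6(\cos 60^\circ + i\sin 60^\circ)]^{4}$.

By De Moivre: z^n = r^n(cos(nθ) + i sin(nθ))
= 6^4(cos(4*60°) + i sin(4*60°))
= 1296(cos 240° + i sin 240°)
= -648 - 648*sqrt(3)i


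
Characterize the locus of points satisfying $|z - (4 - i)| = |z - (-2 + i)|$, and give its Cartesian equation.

|z - z1| = |z - z2| means z is equidistant from z1 and z2,
i.e. the perpendicular bisector of the segment from (4, -1) to (-2, 1) (midpoint (1, 0)).
With z = x + yi, square both sides:
(x - 4)^2 + (y - (-1))^2 = (x - (-2))^2 + (y - 1)^2
The x^2 and y^2 terms cancel: -12x + 4y = 5 - 17 = -12
Simplify: 3x - y = 3
Locus: Perpendicular bisector of the segment from (4, -1) to (-2, 1): the line 3x - y = 3


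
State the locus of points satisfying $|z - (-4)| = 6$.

|z - z0| = r describes a circle centered at z0 with radius r
Here z0 = -4 and r = 6
Locus: Circle centered at (-4, 0) with radius 6


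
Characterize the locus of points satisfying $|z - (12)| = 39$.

|z - z0| = r describes a circle centered at z0 with radius r
Here z0 = 12 and r = 39
Locus: Circle centered at (12, 0) with radius 39


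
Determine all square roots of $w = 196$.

|w| = 196, arg(w) = 0°
Root modulus = 196^(1/2) = 14
Root arguments: θ_k = (0° + 360°k)/2 for k = 0, 1, ..., 1
Roots: 14, -14


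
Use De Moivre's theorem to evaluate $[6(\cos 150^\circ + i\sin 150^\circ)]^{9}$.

By De Moivre: z^n = r^n(cos(nθ) + i sin(nθ))
= 6^9(cos(9*150°) + i sin(9*150°))
= 10077696(cos 270° + i sin 270°)
= -10077696i


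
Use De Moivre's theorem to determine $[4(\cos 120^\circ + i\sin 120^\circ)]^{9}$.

By De Moivre: z^n = r^n(cos(nθ) + i sin(nθ))
= 4^9(cos(9*120°) + i sin(9*120°))
= 262144(cos 0° + i sin 0°)
= 262144


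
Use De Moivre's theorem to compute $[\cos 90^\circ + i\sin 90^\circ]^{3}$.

By De Moivre: z^n = r^n(cos(nθ) + i sin(nθ))
= 1^3(cos(3*90°) + i sin(3*90°))
= 1(cos 270° + i sin 270°)
= -i


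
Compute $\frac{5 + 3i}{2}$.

Divisor is real, so divide each part by 2:
= 5/2 + (3/2)i


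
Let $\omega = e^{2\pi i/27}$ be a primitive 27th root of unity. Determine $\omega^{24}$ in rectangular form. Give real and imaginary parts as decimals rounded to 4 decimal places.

ω^24 = e^(2πi·24/27) = e^(i·16π/9)
= cos(16π/9) + i sin(16π/9)
= 0.7660 - 0.6428i


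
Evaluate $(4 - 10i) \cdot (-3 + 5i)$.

(a1*a2 - b1*b2) + (a1*b2 + b1*a2)i
= (-12 - (-50)) + (20 + 30)i
= 38 + 50i


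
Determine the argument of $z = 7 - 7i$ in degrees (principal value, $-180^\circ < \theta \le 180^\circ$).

θ = arctan(b/a) = arctan(-7/7) (quadrant-adjusted) = -45°


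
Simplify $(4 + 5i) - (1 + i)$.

(4 - 1) + (5 - 1)i = 3 + 4i


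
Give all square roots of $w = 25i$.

|w| = 25, arg(w) = 90°
Root modulus = 25^(1/2) = 5
Root arguments: θ_k = (90° + 360°k)/2 for k = 0, 1, ..., 1
Roots: 5*sqrt(2)/2 + (5*sqrt(2)/2)i, -5*sqrt(2)/2 - (5*sqrt(2)/2)i


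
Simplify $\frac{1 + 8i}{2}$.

Divisor is real, so divide each part by 2:
= 1/2 + 4i


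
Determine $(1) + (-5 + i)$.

(1 + (-5)) + (0 + 1)i = -4 + i


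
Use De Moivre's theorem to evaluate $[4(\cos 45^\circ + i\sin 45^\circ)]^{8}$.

By De Moivre: z^n = r^n(cos(nθ) + i sin(nθ))
= 4^8(cos(8*45°) + i sin(8*45°))
= 65536(cos 0° + i sin 0°)
= 65536


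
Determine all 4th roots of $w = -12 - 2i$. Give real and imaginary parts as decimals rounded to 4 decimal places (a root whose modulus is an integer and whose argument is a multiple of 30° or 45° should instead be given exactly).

|w| = sqrt(148) ≈ 12.165525, arg(w) ≈ 189.462322°
Root modulus = sqrt(148)^(1/4) ≈ 1.867595
Root arguments: θ_k = (arg(w) + 360°k)/4 for k = 0, 1, ..., 3
Compute each root as (root modulus)(cos θ_k + i sin θ_k) using full-precision intermediates, then round to 4 decimal places.
Roots: 1.2650 + 1.3740i, -1.3740 + 1.2650i, -1.2650 - 1.3740i, 1.3740 - 1.2650i


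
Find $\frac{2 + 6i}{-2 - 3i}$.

Multiply numerator and denominator by conjugate (-2 + 3i):
= (2 + 6i)(-2 + 3i) / ((-2)^2 + (-3)^2)
= (-22 - 6i) / 13
= -22/13 - (6/13)i


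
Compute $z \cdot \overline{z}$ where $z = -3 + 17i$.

z * conjugate(z) = |z|^2 = a^2 + b^2
= (-3)^2 + 17^2 = 298


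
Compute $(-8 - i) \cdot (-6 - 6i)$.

(a1*a2 - b1*b2) + (a1*b2 + b1*a2)i
= (48 - 6) + (48 + 6)i
= 42 + 54i


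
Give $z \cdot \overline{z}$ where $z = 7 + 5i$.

z * conjugate(z) = |z|^2 = a^2 + b^2
= 7^2 + 5^2 = 74


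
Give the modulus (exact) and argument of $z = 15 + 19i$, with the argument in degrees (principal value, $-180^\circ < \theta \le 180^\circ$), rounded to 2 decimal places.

|z| = sqrt(15^2 + 19^2) = sqrt(586)
arg(z) = arctan(b/a) = arctan(19/15) (quadrant-adjusted) = 51.71°


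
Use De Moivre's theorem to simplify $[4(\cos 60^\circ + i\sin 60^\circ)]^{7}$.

By De Moivre: z^n = r^n(cos(nθ) + i sin(nθ))
= 4^7(cos(7*60°) + i sin(7*60°))
= 16384(cos 60° + i sin 60°)
= 8192 + 8192*sqrt(3)i


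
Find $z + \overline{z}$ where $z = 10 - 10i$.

z + conjugate(z) = (a + bi) + (a - bi) = 2a
= 2 * 10 = 20


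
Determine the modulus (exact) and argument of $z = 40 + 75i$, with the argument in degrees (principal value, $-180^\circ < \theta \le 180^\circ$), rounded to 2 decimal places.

|z| = sqrt(40^2 + 75^2) = 85
arg(z) = arctan(b/a) = arctan(75/40) (quadrant-adjusted) = 61.93°


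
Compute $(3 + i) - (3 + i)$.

(3 - 3) + (1 - 1)i = 0


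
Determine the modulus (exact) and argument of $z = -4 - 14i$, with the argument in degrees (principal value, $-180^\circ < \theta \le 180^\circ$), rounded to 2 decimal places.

|z| = sqrt((-4)^2 + (-14)^2) = sqrt(212)
arg(z) = arctan(b/a) = arctan(-14/-4) (quadrant-adjusted) = -105.95°


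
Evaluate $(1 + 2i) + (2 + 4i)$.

(1 + 2) + (2 + 4)i = 3 + 6i


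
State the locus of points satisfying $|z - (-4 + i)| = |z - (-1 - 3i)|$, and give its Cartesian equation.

|z - z1| = |z - z2| means z is equidistant from z1 and z2,
i.e. the perpendicular bisector of the segment from (-4, 1) to (-1, -3) (midpoint (-5/2, -1)).
With z = x + yi, square both sides:
(x - (-4))^2 + (y - 1)^2 = (x - (-1))^2 + (y - (-3))^2
The x^2 and y^2 terms cancel: 6x + (-8)y = 10 - 17 = -7
Simplify: 6x - 8y = -7
Locus: Perpendicular bisector of the segment from (-4, 1) to (-1, -3): the line 6x - 8y = -7


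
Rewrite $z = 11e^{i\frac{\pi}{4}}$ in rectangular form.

a = r cos θ = 11 * sqrt(2)/2 = 11*sqrt(2)/2
b = r sin θ = 11 * sqrt(2)/2 = 11*sqrt(2)/2
z = 11*sqrt(2)/2 + (11*sqrt(2)/2)i


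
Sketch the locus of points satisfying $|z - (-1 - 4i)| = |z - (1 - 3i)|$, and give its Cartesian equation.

|z - z1| = |z - z2| means z is equidistant from z1 and z2,
i.e. the perpendicular bisector of the segment from (-1, -4) to (1, -3) (midpoint (0, -7/2)).
With z = x + yi, square both sides:
(x - (-1))^2 + (y - (-4))^2 = (x - 1)^2 + (y - (-3))^2
The x^2 and y^2 terms cancel: 4x + 2y = 10 - 17 = -7
Simplify: 4x + 2y = -7
Locus: Perpendicular bisector of the segment from (-1, -4) to (1, -3): the line 4x + 2y = -7


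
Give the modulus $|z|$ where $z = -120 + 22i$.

|z| = sqrt(a^2 + b^2) = sqrt((-120)^2 + 22^2) = sqrt(14884) = 122


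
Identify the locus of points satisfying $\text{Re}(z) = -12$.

Re(z) = x where z = x + yi; the equation x = -12 is satisfied by all points with that x-coordinate
Locus: Vertical line x = -12


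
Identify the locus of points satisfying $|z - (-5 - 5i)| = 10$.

|z - z0| = r describes a circle centered at z0 with radius r
Here z0 = -5 - 5i and r = 10
Locus: Circle centered at (-5, -5) with radius 10


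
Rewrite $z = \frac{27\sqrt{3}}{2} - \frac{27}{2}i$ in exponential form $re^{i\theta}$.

r = |z| = sqrt((27*sqrt(3)/2)^2 + (-27/2)^2) = sqrt(2187/4 + 729/4) = sqrt(729) = 27
θ = arctan(b/a) = arctan(-13.5/23.3827) (quadrant-adjusted) = -30° = -π/6
z = 27e^(-i*π/6)


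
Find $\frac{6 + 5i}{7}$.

Divisor is real, so divide each part by 7:
= 6/7 + (5/7)i


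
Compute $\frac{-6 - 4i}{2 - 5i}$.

Multiply numerator and denominator by conjugate (2 + 5i):
= (-6 - 4i)(2 + 5i) / (2^2 + (-5)^2)
= (8 - 38i) / 29
= 8/29 - (38/29)i


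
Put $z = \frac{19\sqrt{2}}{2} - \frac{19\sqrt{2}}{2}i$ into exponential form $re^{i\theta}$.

r = |z| = sqrt((19*sqrt(2)/2)^2 + (-19*sqrt(2)/2)^2) = sqrt(361/2 + 361/2) = sqrt(361) = 19
θ = arctan(b/a) = arctan(-13.435/13.435) (quadrant-adjusted) = -45° = -π/4
z = 19e^(-i*π/4)


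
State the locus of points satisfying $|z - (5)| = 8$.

|z - z0| = r describes a circle centered at z0 with radius r
Here z0 = 5 and r = 8
Locus: Circle centered at (5, 0) with radius 8


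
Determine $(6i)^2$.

(a + bi)^2 = a^2 - b^2 + 2abi
= 0^2 - 6^2 + 2*0*6i
= -36


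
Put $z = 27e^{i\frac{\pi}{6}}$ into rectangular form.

a = r cos θ = 27 * sqrt(3)/2 = 27*sqrt(3)/2
b = r sin θ = 27 * 1/2 = 27/2
z = 27*sqrt(3)/2 + (27/2)i


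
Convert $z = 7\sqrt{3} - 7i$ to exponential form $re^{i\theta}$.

r = |z| = sqrt((7*sqrt(3))^2 + (-7)^2) = sqrt(147 + 49) = sqrt(196) = 14
θ = arctan(b/a) = arctan(-7/12.1244) (quadrant-adjusted) = -30° = -π/6
z = 14e^(-i*π/6)


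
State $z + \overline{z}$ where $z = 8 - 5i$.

z + conjugate(z) = (a + bi) + (a - bi) = 2a
= 2 * 8 = 16


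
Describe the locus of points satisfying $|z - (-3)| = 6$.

|z - z0| = r describes a circle centered at z0 with radius r
Here z0 = -3 and r = 6
Locus: Circle centered at (-3, 0) with radius 6


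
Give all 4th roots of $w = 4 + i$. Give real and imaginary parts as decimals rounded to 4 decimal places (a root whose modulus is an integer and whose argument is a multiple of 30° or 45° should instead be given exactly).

|w| = sqrt(17) ≈ 4.123106, arg(w) ≈ 14.036243°
Root modulus = sqrt(17)^(1/4) ≈ 1.424971
Root arguments: θ_k = (arg(w) + 360°k)/4 for k = 0, 1, ..., 3
Compute each root as (root modulus)(cos θ_k + i sin θ_k) using full-precision intermediates, then round to 4 decimal places.
Roots: 1.4223 + 0.0872i, -0.0872 + 1.4223i, -1.4223 - 0.0872i, 0.0872 - 1.4223i


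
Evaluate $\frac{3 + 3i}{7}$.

Divisor is real, so divide each part by 7:
= 3/7 + (3/7)i


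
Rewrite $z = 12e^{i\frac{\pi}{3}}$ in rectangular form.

a = r cos θ = 12 * 1/2 = 6
b = r sin θ = 12 * sqrt(3)/2 = 6*sqrt(3)
z = 6 + 6*sqrt(3)i


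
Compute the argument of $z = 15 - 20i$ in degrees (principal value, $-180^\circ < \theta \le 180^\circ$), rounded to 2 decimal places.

θ = arctan(b/a) = arctan(-20/15) (quadrant-adjusted) = -53.13°


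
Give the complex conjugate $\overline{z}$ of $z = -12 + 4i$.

If z = a + bi, then conjugate(z) = a - bi
conjugate(-12 + 4i) = -12 - 4i


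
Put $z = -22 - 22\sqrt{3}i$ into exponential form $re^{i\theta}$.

r = |z| = sqrt((-22)^2 + (-22*sqrt(3))^2) = sqrt(484 + 1452) = sqrt(1936) = 44
θ = arctan(b/a) = arctan(-38.1051/-22) (quadrant-adjusted) = 240° = 4π/3
z = 44e^(i*4π/3)


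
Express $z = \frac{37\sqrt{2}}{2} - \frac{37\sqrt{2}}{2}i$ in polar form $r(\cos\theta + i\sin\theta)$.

r = |z| = sqrt(a^2 + b^2) = sqrt((37*sqrt(2)/2)^2 + (-37*sqrt(2)/2)^2) = sqrt(1369/2 + 1369/2) = sqrt(1369) = 37
θ = arctan(b/a) = arctan(-26.163/26.163) (quadrant-adjusted) = 315°
z = 37(cos 315° + i sin 315°)


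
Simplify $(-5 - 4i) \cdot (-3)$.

(a1*a2 - b1*b2) + (a1*b2 + b1*a2)i
= (15 - 0) + (0 + 12)i
= 15 + 12i


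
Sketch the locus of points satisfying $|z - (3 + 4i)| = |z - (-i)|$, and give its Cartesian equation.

|z - z1| = |z - z2| means z is equidistant from z1 and z2,
i.e. the perpendicular bisector of the segment from (3, 4) to (0, -1) (midpoint (3/2, 3/2)).
With z = x + yi, square both sides:
(x - 3)^2 + (y - 4)^2 = (x - 0)^2 + (y - (-1))^2
The x^2 and y^2 terms cancel: -6x + (-10)y = 1 - 25 = -24
Simplify: 3x + 5y = 12
Locus: Perpendicular bisector of the segment from (3, 4) to (0, -1): the line 3x + 5y = 12


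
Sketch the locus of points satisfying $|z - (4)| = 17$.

|z - z0| = r describes a circle centered at z0 with radius r
Here z0 = 4 and r = 17
Locus: Circle centered at (4, 0) with radius 17


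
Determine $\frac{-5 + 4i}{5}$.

Divisor is real, so divide each part by 5:
= -1 + (4/5)i


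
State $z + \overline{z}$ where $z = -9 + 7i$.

z + conjugate(z) = (a + bi) + (a - bi) = 2a
= 2 * (-9) = -18


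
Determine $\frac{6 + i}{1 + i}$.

Multiply numerator and denominator by conjugate (1 - i):
= (6 + i)(1 - i) / (1^2 + 1^2)
= (7 - 5i) / 2
= 7/2 - (5/2)i


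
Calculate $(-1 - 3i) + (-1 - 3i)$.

(-1 + (-1)) + (-3 + (-3))i = -2 - 6i


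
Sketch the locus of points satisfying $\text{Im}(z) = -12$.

Im(z) = y where z = x + yi; the equation y = -12 is satisfied by all points with that y-coordinate
Locus: Horizontal line y = -12


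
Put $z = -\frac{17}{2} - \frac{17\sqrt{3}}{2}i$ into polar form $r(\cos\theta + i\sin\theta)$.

r = |z| = sqrt(a^2 + b^2) = sqrt((-17/2)^2 + (-17*sqrt(3)/2)^2) = sqrt(289/4 + 867/4) = sqrt(289) = 17
θ = arctan(b/a) = arctan(-14.7224/-8.5) (quadrant-adjusted) = 240°
z = 17(cos 240° + i sin 240°)


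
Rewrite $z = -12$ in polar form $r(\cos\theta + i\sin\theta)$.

r = |z| = sqrt(a^2 + b^2) = sqrt((-12)^2 + (0)^2) = sqrt(144 + 0) = sqrt(144) = 12
b = 0 and a < 0, so z lies on the negative real axis: θ = 180°
z = 12(cos 180° + i sin 180°)


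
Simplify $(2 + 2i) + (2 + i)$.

(2 + 2) + (2 + 1)i = 4 + 3i


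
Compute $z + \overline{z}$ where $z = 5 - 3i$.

z + conjugate(z) = (a + bi) + (a - bi) = 2a
= 2 * 5 = 10


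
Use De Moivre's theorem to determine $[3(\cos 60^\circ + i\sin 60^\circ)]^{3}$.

By De Moivre: z^n = r^n(cos(nθ) + i sin(nθ))
= 3^3(cos(3*60°) + i sin(3*60°))
= 27(cos 180° + i sin 180°)
= -27


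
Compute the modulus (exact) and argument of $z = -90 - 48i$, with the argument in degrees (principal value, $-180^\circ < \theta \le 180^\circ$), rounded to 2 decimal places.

|z| = sqrt((-90)^2 + (-48)^2) = 102
arg(z) = arctan(b/a) = arctan(-48/-90) (quadrant-adjusted) = -151.93°
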